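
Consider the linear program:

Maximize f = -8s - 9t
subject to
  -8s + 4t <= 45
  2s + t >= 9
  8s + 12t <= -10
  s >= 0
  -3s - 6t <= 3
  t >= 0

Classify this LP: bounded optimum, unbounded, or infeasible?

The boundaries -8s + 4t = 45 and s = 0 meet at (0, 45/4), but that point violates 8s + 12t ≤ -10. Every candidate vertex is excluded by some other constraint, so the feasible region is empty.

infeasible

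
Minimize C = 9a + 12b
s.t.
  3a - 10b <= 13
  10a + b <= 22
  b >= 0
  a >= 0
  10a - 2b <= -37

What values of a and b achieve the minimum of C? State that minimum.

The binding constraints are a = 0 and 10a - 2b = -37.
Solving simultaneously gives a = 0, b = 37/2.

a = 0, b = 37/2, minimum C = 222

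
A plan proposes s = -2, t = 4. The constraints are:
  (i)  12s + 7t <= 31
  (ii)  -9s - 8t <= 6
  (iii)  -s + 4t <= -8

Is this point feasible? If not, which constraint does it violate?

Constraint (iii): -s + 4t = 18, which is not ≤ -8. All other constraints are satisfied.

not feasible — violates (iii)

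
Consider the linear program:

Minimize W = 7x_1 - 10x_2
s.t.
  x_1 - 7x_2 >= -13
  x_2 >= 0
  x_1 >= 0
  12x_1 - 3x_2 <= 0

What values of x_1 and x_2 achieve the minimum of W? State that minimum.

Feasible corners and W = 7x_1 - 10x_2:
  (0, 13/7) → W = -130/7
  (13/27, 52/27) → W = -143/9
  (0, 0) → W = 0

The binding constraints are x_1 - 7x_2 = -13 and x_1 = 0.
Solving simultaneously gives x_1 = 0, x_2 = 13/7.

x_1 = 0, x_2 = 13/7, minimum W = -130/7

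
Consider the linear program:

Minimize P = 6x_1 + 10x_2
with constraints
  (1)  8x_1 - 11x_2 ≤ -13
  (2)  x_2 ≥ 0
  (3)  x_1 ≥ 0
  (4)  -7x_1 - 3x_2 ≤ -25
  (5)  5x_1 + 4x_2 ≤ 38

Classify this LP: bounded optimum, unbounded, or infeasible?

Extreme points and P = 6x_1 + 10x_2:
  (236/101, 291/101) → P = 4326/101
  (122/29, 123/29) → P = 1962/29
  (0, 25/3) → P = 250/3
  (0, 19/2) → P = 95
The feasible region has finitely many vertices and no improving ray; the minimum is 4326/101 at (236/101, 291/101).

bounded optimum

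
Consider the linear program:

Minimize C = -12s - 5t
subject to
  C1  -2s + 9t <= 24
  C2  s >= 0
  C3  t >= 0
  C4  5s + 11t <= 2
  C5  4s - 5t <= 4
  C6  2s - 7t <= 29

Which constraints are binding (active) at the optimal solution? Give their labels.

Extreme points and C = -12s - 5t:
  (0, 0) → C = 0
  (0, 2/11) → C = -10/11
  (2/5, 0) → C = -24/5

The minimum is at (2/5, 0). Substituting into each constraint, equality holds for C3 and C4; the remaining constraints have slack.

C3 and C4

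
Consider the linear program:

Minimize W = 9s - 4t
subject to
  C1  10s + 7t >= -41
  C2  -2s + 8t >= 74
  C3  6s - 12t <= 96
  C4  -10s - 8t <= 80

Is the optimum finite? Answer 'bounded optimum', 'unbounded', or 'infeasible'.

unbounded

From the feasible point (-9, 7), moving in the direction (-7, 10) keeps every constraint satisfied while W decreases without bound.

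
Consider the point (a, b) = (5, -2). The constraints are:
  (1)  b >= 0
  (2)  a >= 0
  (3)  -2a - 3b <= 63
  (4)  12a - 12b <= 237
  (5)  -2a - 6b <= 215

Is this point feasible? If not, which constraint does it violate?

not feasible — violates (1)

Constraint (1): b = -2, which is not ≥ 0. All other constraints are satisfied.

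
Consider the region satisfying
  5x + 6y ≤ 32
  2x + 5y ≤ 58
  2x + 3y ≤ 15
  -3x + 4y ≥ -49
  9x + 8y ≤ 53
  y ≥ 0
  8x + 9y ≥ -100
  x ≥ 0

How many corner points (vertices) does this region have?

5

Intersecting each pair of boundary lines and keeping only the points that satisfy every inequality leaves:
  (2, 11/3)
  (31/7, 23/14)
  (0, 5)
  (53/9, 0)
  (0, 0)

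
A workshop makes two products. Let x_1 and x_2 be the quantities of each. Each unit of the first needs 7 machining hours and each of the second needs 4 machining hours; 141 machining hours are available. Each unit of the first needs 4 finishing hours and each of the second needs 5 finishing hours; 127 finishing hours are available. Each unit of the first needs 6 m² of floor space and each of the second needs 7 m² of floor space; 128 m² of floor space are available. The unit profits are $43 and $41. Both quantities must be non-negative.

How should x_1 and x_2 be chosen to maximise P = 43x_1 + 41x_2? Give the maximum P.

x_1 = 19, x_2 = 2, maximum P = 899

Extreme points and P = 43x_1 + 41x_2:
  (0, 0) → P = 0
  (0, 128/7) → P = 5248/7
  (141/7, 0) → P = 6063/7
  (19, 2) → P = 899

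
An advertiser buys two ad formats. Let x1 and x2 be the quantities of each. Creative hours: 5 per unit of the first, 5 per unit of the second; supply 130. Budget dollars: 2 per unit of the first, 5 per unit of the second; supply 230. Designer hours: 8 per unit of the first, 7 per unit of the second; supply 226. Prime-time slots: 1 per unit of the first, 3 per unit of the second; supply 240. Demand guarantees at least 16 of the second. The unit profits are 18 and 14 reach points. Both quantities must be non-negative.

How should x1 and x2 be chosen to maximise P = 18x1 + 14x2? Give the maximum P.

x1 = 10, x2 = 16, maximum P = 404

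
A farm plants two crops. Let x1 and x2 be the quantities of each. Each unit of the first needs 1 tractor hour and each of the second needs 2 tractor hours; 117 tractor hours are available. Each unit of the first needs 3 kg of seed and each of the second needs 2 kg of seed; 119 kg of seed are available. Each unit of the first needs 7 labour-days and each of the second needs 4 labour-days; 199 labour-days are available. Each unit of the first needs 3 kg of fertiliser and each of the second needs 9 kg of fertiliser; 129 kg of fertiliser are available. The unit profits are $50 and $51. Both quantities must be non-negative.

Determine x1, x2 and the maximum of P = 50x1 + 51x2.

x1 = 25, x2 = 6, maximum P = 1556

Corner points and P = 50x1 + 51x2:
  (0, 0) → P = 0
  (0, 43/3) → P = 731
  (199/7, 0) → P = 9950/7
  (25, 6) → P = 1556

The optimum lies where 7x1 + 4x2 = 199 and 3x1 + 9x2 = 129.
Solving simultaneously gives x1 = 25, x2 = 6.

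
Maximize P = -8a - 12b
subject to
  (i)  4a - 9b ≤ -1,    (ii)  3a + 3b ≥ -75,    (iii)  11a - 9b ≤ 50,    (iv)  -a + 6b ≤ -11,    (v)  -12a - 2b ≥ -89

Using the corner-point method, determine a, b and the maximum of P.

a = -226/13, b = -99/13, maximum P = 2996/13

Feasible corners and P = -8a - 12b:
  (-226/13, -99/13) → P = 2996/13
  (-7, -3) → P = 92
  (-139/7, -36/7) → P = 1544/7

The optimum lies where 4a - 9b = -1 and 3a + 3b = -75.
Solving simultaneously gives a = -226/13, b = -99/13.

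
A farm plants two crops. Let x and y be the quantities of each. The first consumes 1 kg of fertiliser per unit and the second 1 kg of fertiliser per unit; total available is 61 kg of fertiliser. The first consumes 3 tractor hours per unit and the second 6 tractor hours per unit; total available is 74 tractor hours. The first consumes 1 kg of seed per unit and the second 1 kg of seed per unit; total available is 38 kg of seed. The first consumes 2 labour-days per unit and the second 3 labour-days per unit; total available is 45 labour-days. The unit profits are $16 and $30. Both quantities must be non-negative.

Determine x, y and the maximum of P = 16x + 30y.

Vertices and P = 16x + 30y:
  (0, 0) → P = 0
  (0, 37/3) → P = 370
  (45/2, 0) → P = 360
  (16, 13/3) → P = 386

x = 16, y = 13/3, maximum P = 386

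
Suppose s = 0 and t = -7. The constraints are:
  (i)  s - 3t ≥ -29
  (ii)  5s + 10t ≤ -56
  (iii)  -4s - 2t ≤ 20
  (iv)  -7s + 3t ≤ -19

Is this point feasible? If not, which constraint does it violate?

feasible

(i): 21 ≥ -29 ✓
(ii): -70 ≤ -56 ✓
(iii): 14 ≤ 20 ✓
(iv): -21 ≤ -19 ✓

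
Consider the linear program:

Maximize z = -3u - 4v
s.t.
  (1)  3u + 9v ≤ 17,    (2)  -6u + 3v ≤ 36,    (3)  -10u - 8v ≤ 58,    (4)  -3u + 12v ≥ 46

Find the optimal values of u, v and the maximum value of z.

u = -14/3, v = 8/3, maximum z = 10/3

At the optimal vertex, -6u + 3v = 36 and -3u + 12v = 46.
Solving simultaneously gives u = -14/3, v = 8/3.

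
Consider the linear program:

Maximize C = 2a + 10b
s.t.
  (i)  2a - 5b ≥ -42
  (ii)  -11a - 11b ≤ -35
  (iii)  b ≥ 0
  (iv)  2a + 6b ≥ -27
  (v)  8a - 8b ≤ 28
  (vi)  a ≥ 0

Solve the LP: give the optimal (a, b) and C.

a = 119/6, b = 49/3, maximum C = 203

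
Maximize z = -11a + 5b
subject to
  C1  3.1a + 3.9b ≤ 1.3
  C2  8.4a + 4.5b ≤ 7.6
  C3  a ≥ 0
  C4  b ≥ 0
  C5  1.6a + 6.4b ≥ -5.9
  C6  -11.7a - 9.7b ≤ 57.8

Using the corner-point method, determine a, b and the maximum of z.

a = 0, b = 1/3, maximum z = 5/3

Vertices and z = -11a + 5b:
  (0, 1/3) → z = 5/3
  (13/31, 0) → z = -143/31
  (0, 0) → z = 0

At the optimal vertex, 3.1a + 3.9b = 1.3 and a = 0.
Solving simultaneously gives a = 0, b = 1/3.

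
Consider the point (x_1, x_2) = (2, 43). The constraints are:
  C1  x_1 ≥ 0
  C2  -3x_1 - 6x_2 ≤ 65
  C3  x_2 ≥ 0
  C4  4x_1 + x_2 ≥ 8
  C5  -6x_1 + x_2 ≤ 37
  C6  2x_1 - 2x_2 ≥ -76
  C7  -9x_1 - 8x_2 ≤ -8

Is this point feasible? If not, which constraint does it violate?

Constraint C6: 2x_1 - 2x_2 = -82, which is not ≥ -76. All other constraints are satisfied.

not feasible — violates C6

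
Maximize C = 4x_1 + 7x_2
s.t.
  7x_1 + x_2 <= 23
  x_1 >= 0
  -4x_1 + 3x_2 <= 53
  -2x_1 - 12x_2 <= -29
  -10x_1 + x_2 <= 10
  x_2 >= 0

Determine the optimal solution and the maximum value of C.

The binding constraints are 7x_1 + x_2 = 23 and -10x_1 + x_2 = 10.
Solving simultaneously gives x_1 = 13/17, x_2 = 300/17.

x_1 = 13/17, x_2 = 300/17, maximum C = 2152/17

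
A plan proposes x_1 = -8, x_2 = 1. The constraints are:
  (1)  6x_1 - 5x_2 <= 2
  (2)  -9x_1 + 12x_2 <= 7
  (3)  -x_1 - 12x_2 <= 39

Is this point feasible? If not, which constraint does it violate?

Constraint (2): -9x_1 + 12x_2 = 84, which is not ≤ 7. All other constraints are satisfied.

not feasible — violates (2)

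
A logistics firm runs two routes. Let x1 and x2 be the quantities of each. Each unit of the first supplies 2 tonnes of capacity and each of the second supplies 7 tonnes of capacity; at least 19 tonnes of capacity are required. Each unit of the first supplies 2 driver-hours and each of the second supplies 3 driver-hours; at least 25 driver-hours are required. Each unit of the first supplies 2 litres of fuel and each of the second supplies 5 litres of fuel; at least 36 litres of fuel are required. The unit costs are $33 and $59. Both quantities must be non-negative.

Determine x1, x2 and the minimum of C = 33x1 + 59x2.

Feasible corners and C = 33x1 + 59x2:
  (0, 25/3) → C = 1475/3
  (18, 0) → C = 594
  (17/4, 11/2) → C = 1859/4
The feasible region is unbounded (it extends along (0, 1), (1, 0)), but C strictly increases along every unbounded feasible direction, so there is no improving ray and the minimum is attained at a vertex.

x1 = 17/4, x2 = 11/2, minimum C = 1859/4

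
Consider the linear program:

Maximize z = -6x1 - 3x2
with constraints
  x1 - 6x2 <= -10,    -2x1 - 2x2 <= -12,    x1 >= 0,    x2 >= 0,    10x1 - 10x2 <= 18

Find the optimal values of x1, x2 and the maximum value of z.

Vertices and z = -6x1 - 3x2:
  (26/7, 16/7) → z = -204/7
  (104/25, 59/25) → z = -801/25
  (0, 6) → z = -18
The feasible region is unbounded (it extends along (0, 1), (1, 1)), but z strictly decreases along every unbounded feasible direction, so there is no improving ray and the maximum is attained at a vertex.

x1 = 0, x2 = 6, maximum z = -18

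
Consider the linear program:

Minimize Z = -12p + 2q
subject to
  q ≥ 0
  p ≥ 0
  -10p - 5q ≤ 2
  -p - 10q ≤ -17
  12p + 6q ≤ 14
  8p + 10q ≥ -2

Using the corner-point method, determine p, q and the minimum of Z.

Vertices and Z = -12p + 2q:
  (0, 17/10) → Z = 17/5
  (0, 7/3) → Z = 14/3
  (1/3, 5/3) → Z = -2/3

p = 1/3, q = 5/3, minimum Z = -2/3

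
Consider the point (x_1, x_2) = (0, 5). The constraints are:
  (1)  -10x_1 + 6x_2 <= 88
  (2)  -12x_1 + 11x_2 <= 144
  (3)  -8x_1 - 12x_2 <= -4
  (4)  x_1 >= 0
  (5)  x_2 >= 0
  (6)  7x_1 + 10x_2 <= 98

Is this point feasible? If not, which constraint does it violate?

(1): 30 ≤ 88 ✓
(2): 55 ≤ 144 ✓
(3): -60 ≤ -4 ✓
(4): 0 ≥ 0 ✓
(5): 5 ≥ 0 ✓
(6): 50 ≤ 98 ✓

feasible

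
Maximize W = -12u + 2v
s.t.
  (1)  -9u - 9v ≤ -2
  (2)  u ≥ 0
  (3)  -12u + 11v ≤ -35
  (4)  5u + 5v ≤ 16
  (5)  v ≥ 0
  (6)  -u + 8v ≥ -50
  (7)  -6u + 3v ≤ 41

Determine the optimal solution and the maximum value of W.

Vertices and W = -12u + 2v:
  (351/115, 17/115) → W = -4178/115
  (35/12, 0) → W = -35
  (16/5, 0) → W = -192/5

The optimum lies where -12u + 11v = -35 and v = 0.
Solving simultaneously gives u = 35/12, v = 0.

u = 35/12, v = 0, maximum W = -35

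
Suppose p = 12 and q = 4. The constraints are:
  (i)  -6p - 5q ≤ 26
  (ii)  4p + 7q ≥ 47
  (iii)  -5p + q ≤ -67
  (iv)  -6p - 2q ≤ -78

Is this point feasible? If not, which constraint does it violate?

Constraint (iii): -5p + q = -56, which is not ≤ -67. All other constraints are satisfied.

not feasible — violates (iii)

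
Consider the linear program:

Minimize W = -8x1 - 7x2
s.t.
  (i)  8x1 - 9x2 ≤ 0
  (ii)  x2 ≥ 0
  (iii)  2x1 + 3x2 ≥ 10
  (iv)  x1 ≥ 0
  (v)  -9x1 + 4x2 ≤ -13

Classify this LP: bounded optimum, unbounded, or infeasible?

unbounded

From the feasible point (117/49, 104/49), moving in the direction (4, 9) keeps every constraint satisfied while W decreases without bound.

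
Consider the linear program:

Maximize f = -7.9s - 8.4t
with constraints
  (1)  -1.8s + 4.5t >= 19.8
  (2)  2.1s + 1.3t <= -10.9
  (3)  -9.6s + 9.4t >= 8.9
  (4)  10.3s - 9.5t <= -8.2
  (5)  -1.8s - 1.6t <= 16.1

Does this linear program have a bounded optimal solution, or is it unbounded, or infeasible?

bounded optimum

Corner points and f = -7.9s - 8.4t:
  (-831/131, 244/131) → f = 45153/1310
  (-1157/122, 37/61) → f = 85187/1220
The feasible region has finitely many vertices and no improving ray; the maximum is 85187/1220 at (-1157/122, 37/61).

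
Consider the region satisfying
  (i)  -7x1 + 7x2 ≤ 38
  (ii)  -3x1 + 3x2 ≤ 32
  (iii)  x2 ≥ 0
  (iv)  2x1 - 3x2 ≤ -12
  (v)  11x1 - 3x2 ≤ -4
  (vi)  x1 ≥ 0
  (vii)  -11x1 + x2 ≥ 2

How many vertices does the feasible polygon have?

Intersecting each pair of boundary lines and keeping only the points that satisfy every inequality leaves:
  (0, 38/7)
  (12/35, 202/35)
  (0, 4)
  (6/31, 128/31)

4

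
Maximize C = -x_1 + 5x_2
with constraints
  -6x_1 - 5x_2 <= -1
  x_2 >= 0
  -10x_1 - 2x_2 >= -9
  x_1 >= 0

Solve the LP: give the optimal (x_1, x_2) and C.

Vertices and C = -x_1 + 5x_2:
  (1/6, 0) → C = -1/6
  (0, 1/5) → C = 1
  (9/10, 0) → C = -9/10
  (0, 9/2) → C = 45/2

The optimum lies where -10x_1 - 2x_2 = -9 and x_1 = 0.
Solving simultaneously gives x_1 = 0, x_2 = 9/2.

x_1 = 0, x_2 = 9/2, maximum C = 45/2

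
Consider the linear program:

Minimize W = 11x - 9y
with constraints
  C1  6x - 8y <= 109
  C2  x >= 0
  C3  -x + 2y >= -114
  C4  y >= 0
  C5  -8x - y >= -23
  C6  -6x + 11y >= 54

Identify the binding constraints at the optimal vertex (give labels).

Feasible corners and W = 11x - 9y:
  (0, 23) → W = -207
  (0, 54/11) → W = -486/11
  (199/94, 285/47) → W = -2941/94

The minimum is at (0, 23). Substituting into each constraint, equality holds for C2 and C5; the remaining constraints have slack.

C2 and C5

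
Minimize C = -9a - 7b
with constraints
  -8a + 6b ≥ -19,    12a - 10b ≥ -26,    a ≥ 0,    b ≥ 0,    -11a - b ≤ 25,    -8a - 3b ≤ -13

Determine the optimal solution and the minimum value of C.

a = 173/4, b = 109/2, minimum C = -3083/4

Corner points and C = -9a - 7b:
  (173/4, 109/2) → C = -3083/4
  (19/8, 0) → C = -171/8
  (13/29, 91/29) → C = -26
  (13/8, 0) → C = -117/8

At the optimal vertex, -8a + 6b = -19 and 12a - 10b = -26.
Solving simultaneously gives a = 173/4, b = 109/2.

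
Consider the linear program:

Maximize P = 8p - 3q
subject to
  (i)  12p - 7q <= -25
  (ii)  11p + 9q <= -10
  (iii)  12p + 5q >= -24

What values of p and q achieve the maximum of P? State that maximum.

Corner points and P = 8p - 3q:
  (-59/37, 31/37) → P = -565/37
  (-293/144, 1/12) → P = -595/36
  (-166/53, 144/53) → P = -1760/53

The binding constraints are 12p - 7q = -25 and 11p + 9q = -10.
Solving simultaneously gives p = -59/37, q = 31/37.

p = -59/37, q = 31/37, maximum P = -565/37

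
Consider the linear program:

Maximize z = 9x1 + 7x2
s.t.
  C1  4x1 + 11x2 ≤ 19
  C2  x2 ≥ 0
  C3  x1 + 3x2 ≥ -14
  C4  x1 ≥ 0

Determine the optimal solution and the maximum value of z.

Corner points and z = 9x1 + 7x2:
  (19/4, 0) → z = 171/4
  (0, 19/11) → z = 133/11
  (0, 0) → z = 0

At the optimal vertex, 4x1 + 11x2 = 19 and x2 = 0.
Solving simultaneously gives x1 = 19/4, x2 = 0.

x1 = 19/4, x2 = 0, maximum z = 171/4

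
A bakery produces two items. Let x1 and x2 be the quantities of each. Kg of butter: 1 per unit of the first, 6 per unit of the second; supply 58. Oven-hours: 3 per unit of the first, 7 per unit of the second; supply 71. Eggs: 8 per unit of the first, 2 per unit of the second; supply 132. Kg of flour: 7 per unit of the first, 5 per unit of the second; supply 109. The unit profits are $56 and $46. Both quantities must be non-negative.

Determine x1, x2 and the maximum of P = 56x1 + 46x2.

Feasible corners and P = 56x1 + 46x2:
  (0, 0) → P = 0
  (0, 29/3) → P = 1334/3
  (109/7, 0) → P = 872
  (20/11, 103/11) → P = 5858/11
  (12, 5) → P = 902

x1 = 12, x2 = 5, maximum P = 902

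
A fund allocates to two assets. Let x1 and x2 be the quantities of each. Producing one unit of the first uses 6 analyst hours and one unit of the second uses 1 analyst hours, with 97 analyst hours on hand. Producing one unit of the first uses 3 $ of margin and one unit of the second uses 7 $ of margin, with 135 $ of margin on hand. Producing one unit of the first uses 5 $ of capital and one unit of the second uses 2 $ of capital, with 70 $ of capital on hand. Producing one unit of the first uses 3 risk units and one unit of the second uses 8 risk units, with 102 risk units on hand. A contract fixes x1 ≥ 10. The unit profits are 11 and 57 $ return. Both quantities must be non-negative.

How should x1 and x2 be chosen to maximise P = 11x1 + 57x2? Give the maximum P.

x1 = 10, x2 = 9, maximum P = 623

Vertices and P = 11x1 + 57x2:
  (14, 0) → P = 154
  (10, 0) → P = 110
  (178/17, 150/17) → P = 10508/17
  (10, 9) → P = 623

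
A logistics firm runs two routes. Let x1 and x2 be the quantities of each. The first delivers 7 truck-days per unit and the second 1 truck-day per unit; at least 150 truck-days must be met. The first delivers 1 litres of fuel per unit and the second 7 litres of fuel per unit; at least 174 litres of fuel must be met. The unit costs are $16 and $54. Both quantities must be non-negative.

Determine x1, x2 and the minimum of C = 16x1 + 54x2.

Vertices and C = 16x1 + 54x2:
  (0, 150) → C = 8100
  (174, 0) → C = 2784
  (73/4, 89/4) → C = 2987/2
The feasible region is unbounded (it extends along (0, 1), (1, 0)), but C strictly increases along every unbounded feasible direction, so there is no improving ray and the minimum is attained at a vertex.

x1 = 73/4, x2 = 89/4, minimum C = 2987/2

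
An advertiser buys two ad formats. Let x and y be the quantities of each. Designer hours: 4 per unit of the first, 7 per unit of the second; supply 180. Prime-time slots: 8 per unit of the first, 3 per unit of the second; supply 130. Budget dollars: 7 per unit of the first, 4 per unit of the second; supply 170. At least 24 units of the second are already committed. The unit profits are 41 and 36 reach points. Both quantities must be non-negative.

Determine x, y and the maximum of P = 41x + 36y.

x = 3, y = 24, maximum P = 987

Corner points and P = 41x + 36y:
  (0, 180/7) → P = 6480/7
  (0, 24) → P = 864
  (3, 24) → P = 987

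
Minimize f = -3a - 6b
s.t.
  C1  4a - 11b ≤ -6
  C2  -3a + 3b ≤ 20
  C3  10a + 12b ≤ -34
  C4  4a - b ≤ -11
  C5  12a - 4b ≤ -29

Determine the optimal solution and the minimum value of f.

a = -57/11, b = 49/33, minimum f = 73/11

Extreme points and f = -3a - 6b:
  (-202/21, -62/21) → f = 326/7
  (-23/8, -1/2) → f = 93/8
  (-57/11, 49/33) → f = 73/11
  (-83/29, -13/29) → f = 327/29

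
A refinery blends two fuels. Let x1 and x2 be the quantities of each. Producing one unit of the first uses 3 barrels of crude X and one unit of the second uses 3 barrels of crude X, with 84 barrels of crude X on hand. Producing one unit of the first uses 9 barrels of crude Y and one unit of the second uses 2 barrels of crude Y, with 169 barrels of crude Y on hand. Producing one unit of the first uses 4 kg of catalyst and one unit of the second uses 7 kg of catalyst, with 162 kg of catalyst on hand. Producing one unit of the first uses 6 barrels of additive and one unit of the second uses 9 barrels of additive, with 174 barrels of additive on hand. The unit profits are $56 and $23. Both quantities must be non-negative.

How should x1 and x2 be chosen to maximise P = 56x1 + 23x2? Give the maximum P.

x1 = 17, x2 = 8, maximum P = 1136

Corner points and P = 56x1 + 23x2:
  (0, 0) → P = 0
  (0, 58/3) → P = 1334/3
  (169/9, 0) → P = 9464/9
  (17, 8) → P = 1136

The optimum lies where 9x1 + 2x2 = 169 and 6x1 + 9x2 = 174.
Solving simultaneously gives x1 = 17, x2 = 8.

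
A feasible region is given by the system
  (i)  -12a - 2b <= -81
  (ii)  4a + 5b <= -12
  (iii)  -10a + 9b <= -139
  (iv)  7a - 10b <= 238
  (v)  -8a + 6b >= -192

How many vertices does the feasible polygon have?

4

Pairwise boundary intersections that survive every other constraint:
  (33/4, -9)
  (643/67, -2289/134)
  (111/8, -27/2)
  (246/19, -280/19)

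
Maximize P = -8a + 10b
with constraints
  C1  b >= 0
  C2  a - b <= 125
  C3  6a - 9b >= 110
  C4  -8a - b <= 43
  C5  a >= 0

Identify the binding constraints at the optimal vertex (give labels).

Corner points and P = -8a + 10b:
  (125, 0) → P = -1000
  (55/3, 0) → P = -440/3
  (1015/3, 640/3) → P = -1720/3

The maximum is at (55/3, 0). Substituting into each constraint, equality holds for C1 and C3; the remaining constraints have slack.

C1 and C3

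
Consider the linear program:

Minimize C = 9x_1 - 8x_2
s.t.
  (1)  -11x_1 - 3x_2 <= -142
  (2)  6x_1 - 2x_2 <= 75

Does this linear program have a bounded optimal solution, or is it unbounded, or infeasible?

unbounded

From the feasible point (509/40, 27/40), moving in the direction (2, 6) keeps every constraint satisfied while C decreases without bound.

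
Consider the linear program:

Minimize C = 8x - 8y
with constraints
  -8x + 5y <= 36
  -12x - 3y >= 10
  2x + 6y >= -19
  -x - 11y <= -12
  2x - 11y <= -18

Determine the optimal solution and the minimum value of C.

x = -79/42, y = 88/21, minimum C = -340/7

Feasible corners and C = 8x - 8y:
  (-79/42, 88/21) → C = -340/7
  (-112/31, 44/31) → C = -1248/31
  (-82/69, 98/69) → C = -480/23
  (-2, 14/11) → C = -288/11

At the optimal vertex, -8x + 5y = 36 and -12x - 3y = 10.
Solving simultaneously gives x = -79/42, y = 88/21.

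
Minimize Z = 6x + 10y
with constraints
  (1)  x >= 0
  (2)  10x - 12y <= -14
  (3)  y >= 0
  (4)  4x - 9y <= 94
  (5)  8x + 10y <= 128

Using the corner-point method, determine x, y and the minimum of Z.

x = 0, y = 7/6, minimum Z = 35/3

Extreme points and Z = 6x + 10y:
  (0, 7/6) → Z = 35/3
  (0, 64/5) → Z = 128
  (349/49, 348/49) → Z = 5574/49

The binding constraints are x = 0 and 10x - 12y = -14.
Solving simultaneously gives x = 0, y = 7/6.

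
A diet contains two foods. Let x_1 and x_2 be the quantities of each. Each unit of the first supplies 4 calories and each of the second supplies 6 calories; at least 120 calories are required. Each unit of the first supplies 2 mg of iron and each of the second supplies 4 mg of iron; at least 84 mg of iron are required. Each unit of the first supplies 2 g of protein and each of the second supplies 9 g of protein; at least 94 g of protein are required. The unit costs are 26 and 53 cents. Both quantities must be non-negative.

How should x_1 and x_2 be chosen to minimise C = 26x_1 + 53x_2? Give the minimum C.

Vertices and C = 26x_1 + 53x_2:
  (0, 21) → C = 1113
  (47, 0) → C = 1222
  (38, 2) → C = 1094
The feasible region is unbounded (it extends along (0, 1), (1, 0)), but C strictly increases along every unbounded feasible direction, so there is no improving ray and the minimum is attained at a vertex.

The binding constraints are 2x_1 + 4x_2 = 84 and 2x_1 + 9x_2 = 94.
Solving simultaneously gives x_1 = 38, x_2 = 2.

x_1 = 38, x_2 = 2, minimum C = 1094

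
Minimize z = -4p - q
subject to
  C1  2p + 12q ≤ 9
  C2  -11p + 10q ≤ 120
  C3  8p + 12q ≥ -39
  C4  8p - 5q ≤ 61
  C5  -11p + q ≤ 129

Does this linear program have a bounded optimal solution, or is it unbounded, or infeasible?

Vertices and z = -4p - q:
  (-8, 25/12) → z = 359/12
  (777/106, -25/53) → z = -1529/53
  (537/136, -100/17) → z = -337/34
The feasible region has finitely many vertices and no improving ray; the minimum is -1529/53 at (777/106, -25/53).

bounded optimum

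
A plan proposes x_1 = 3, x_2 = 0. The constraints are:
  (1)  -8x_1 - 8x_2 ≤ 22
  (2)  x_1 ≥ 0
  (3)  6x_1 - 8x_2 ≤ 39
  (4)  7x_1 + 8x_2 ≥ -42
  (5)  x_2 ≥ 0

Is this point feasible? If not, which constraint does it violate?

feasible

(1): -24 ≤ 22 ✓
(2): 3 ≥ 0 ✓
(3): 18 ≤ 39 ✓
(4): 21 ≥ -42 ✓
(5): 0 ≥ 0 ✓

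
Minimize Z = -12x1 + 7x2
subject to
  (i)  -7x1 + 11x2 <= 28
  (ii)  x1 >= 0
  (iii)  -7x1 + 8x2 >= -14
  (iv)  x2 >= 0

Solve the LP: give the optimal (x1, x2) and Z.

Extreme points and Z = -12x1 + 7x2:
  (0, 28/11) → Z = 196/11
  (18, 14) → Z = -118
  (0, 0) → Z = 0
  (2, 0) → Z = -24

x1 = 18, x2 = 14, minimum Z = -118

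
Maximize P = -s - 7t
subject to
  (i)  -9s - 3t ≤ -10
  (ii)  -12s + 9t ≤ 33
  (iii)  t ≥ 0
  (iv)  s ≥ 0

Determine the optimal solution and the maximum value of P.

Extreme points and P = -s - 7t:
  (10/9, 0) → P = -10/9
  (0, 10/3) → P = -70/3
  (0, 11/3) → P = -77/3
The feasible region is unbounded (it extends along (3, 4), (1, 0)), but P strictly decreases along every unbounded feasible direction, so there is no improving ray and the maximum is attained at a vertex.

The optimum lies where -9s - 3t = -10 and t = 0.
Solving simultaneously gives s = 10/9, t = 0.

s = 10/9, t = 0, maximum P = -10/9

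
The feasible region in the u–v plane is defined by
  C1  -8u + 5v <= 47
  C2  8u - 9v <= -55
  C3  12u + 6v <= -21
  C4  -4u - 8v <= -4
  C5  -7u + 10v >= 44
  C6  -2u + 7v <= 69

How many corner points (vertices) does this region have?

Pairwise boundary intersections that survive every other constraint:
  (-43/12, 11/3)
  (-89/21, 55/21)
  (-173/52, 41/13)
  (-101/25, 63/25)

4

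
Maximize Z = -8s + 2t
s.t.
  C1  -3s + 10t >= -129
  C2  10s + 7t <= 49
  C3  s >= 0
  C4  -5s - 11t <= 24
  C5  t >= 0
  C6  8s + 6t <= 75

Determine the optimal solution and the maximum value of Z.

Feasible corners and Z = -8s + 2t:
  (0, 7) → Z = 14
  (49/10, 0) → Z = -196/5
  (0, 0) → Z = 0

At the optimal vertex, 10s + 7t = 49 and s = 0.
Solving simultaneously gives s = 0, t = 7.

s = 0, t = 7, maximum Z = 14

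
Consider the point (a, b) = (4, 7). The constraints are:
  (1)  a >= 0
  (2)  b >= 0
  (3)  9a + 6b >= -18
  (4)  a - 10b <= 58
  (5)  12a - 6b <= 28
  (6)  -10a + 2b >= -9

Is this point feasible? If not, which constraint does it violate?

Constraint (6): -10a + 2b = -26, which is not ≥ -9. All other constraints are satisfied.

not feasible — violates (6)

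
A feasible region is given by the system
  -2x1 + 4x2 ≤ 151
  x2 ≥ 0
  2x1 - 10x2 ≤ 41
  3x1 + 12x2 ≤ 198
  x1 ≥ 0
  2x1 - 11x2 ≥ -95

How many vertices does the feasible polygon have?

5

Intersecting each pair of boundary lines and keeping only the points that satisfy every inequality leaves:
  (41/2, 0)
  (0, 0)
  (412/9, 91/18)
  (346/19, 227/19)
  (0, 95/11)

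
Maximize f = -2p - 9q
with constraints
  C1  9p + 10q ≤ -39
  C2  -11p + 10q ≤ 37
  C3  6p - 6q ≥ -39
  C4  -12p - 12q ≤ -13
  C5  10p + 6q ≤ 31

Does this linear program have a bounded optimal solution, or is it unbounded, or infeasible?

The boundaries 9p + 10q = -39 and -11p + 10q = 37 meet at (-19/5, -12/25), but that point violates -12p - 12q ≤ -13. Every candidate vertex is excluded by some other constraint, so the feasible region is empty.

infeasible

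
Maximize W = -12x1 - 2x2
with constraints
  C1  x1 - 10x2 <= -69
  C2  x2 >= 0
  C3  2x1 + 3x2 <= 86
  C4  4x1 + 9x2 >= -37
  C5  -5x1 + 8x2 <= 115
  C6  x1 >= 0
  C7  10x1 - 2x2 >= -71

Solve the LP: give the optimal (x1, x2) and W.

Vertices and W = -12x1 - 2x2:
  (653/23, 224/23) → W = -8284/23
  (0, 69/10) → W = -69/5
  (343/31, 660/31) → W = -5436/31
  (0, 115/8) → W = -115/4

x1 = 0, x2 = 69/10, maximum W = -69/5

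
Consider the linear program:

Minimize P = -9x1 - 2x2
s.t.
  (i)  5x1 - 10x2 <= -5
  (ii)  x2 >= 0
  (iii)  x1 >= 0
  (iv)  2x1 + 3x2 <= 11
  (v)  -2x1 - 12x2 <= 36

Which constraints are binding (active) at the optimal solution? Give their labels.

Corner points and P = -9x1 - 2x2:
  (0, 1/2) → P = -1
  (19/7, 13/7) → P = -197/7
  (0, 11/3) → P = -22/3

The minimum is at (19/7, 13/7). Substituting into each constraint, equality holds for (i) and (iv); the remaining constraints have slack.

(i) and (iv)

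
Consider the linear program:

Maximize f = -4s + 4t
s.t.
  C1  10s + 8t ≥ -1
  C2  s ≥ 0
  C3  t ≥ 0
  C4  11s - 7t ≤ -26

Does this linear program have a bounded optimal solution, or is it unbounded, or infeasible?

unbounded

From the feasible point (0, 26/7), moving in the direction (0, 1) keeps every constraint satisfied while f increases without bound.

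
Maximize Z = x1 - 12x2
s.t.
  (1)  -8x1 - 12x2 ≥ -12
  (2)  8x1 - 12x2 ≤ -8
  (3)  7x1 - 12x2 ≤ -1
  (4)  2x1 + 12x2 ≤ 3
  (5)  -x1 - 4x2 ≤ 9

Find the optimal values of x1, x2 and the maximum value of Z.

Vertices and Z = x1 - 12x2:
  (-1/2, 1/3) → Z = -9/2
  (-35/11, -16/11) → Z = 157/11
  (-30, 21/4) → Z = -93

The optimum lies where 8x1 - 12x2 = -8 and -x1 - 4x2 = 9.
Solving simultaneously gives x1 = -35/11, x2 = -16/11.

x1 = -35/11, x2 = -16/11, maximum Z = 157/11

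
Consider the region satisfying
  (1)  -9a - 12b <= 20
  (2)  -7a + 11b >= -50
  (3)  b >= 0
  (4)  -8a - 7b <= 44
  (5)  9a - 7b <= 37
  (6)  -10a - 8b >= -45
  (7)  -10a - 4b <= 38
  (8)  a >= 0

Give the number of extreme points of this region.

Pairwise boundary intersections that survive every other constraint:
  (37/9, 0)
  (0, 0)
  (611/142, 35/142)
  (0, 45/8)

4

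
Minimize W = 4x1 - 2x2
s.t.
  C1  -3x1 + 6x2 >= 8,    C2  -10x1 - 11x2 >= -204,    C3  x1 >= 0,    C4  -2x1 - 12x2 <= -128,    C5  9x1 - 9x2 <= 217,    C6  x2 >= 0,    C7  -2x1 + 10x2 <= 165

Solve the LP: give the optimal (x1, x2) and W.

x1 = 0, x2 = 33/2, minimum W = -33

The optimum lies where x1 = 0 and -2x1 + 10x2 = 165.
Solving simultaneously gives x1 = 0, x2 = 33/2.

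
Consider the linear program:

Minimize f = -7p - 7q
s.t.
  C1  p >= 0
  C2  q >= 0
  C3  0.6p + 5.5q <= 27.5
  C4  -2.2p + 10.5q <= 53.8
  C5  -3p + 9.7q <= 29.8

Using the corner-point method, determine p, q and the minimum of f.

p = 275/6, q = 0, minimum f = -1925/6

Extreme points and f = -7p - 7q:
  (0, 0) → f = 0
  (0, 298/97) → f = -2086/97
  (275/6, 0) → f = -1925/6
  (10285/2232, 1673/372) → f = -142261/2232

The optimum lies where q = 0 and 0.6p + 5.5q = 27.5.
Solving simultaneously gives p = 275/6, q = 0.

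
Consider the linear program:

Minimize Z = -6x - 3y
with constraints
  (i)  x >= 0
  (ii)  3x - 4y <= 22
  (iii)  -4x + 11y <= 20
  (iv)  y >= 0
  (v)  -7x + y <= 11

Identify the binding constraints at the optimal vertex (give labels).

Extreme points and Z = -6x - 3y:
  (0, 20/11) → Z = -60/11
  (0, 0) → Z = 0
  (322/17, 148/17) → Z = -2376/17
  (22/3, 0) → Z = -44

The minimum is at (322/17, 148/17). Substituting into each constraint, equality holds for (ii) and (iii); the remaining constraints have slack.

(ii) and (iii)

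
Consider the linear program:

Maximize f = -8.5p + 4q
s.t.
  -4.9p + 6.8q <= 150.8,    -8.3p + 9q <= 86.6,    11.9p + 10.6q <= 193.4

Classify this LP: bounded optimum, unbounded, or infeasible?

From the feasible point (20566/4877, 65894/4877), moving in the direction (-9, -8.3) keeps every constraint satisfied while f increases without bound.

unbounded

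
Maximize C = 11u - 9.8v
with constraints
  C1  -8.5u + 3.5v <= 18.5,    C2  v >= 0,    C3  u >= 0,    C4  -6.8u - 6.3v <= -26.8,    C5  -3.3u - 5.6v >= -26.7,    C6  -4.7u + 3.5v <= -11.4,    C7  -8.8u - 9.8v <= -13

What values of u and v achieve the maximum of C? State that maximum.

u = 89/11, v = 0, maximum C = 89

At the optimal vertex, v = 0 and -3.3u - 5.6v = -26.7.
Solving simultaneously gives u = 89/11, v = 0.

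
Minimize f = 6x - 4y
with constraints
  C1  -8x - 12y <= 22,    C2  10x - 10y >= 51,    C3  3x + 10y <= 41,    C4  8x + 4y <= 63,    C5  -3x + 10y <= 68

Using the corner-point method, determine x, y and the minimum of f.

x = 49/25, y = -157/50, minimum f = 608/25

Extreme points and f = 6x - 4y:
  (49/25, -157/50) → f = 608/25
  (211/16, -85/8) → f = 973/8
  (139/20, 37/20) → f = 343/10

The binding constraints are -8x - 12y = 22 and 10x - 10y = 51.
Solving simultaneously gives x = 49/25, y = -157/50.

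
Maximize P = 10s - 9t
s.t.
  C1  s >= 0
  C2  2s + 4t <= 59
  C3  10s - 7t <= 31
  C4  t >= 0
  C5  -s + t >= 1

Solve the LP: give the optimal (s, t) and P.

s = 55/6, t = 61/6, maximum P = 1/6

Extreme points and P = 10s - 9t:
  (0, 59/4) → P = -531/4
  (0, 1) → P = -9
  (55/6, 61/6) → P = 1/6

The optimum lies where 2s + 4t = 59 and -s + t = 1.
Solving simultaneously gives s = 55/6, t = 61/6.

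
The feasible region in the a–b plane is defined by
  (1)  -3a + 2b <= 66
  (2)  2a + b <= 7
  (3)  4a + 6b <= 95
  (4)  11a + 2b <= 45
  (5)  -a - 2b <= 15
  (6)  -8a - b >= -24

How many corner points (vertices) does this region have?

5

Pairwise boundary intersections that survive every other constraint:
  (-103/13, 549/26)
  (-81/4, 21/8)
  (-53/8, 81/4)
  (17/6, 4/3)
  (21/5, -48/5)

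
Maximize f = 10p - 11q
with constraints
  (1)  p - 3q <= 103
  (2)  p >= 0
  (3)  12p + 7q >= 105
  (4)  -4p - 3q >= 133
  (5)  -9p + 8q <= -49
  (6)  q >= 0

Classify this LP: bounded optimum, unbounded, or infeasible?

The boundaries p - 3q = 103 and q = 0 meet at (103, 0), but that point violates -4p - 3q ≥ 133. Every candidate vertex is excluded by some other constraint, so the feasible region is empty.

infeasible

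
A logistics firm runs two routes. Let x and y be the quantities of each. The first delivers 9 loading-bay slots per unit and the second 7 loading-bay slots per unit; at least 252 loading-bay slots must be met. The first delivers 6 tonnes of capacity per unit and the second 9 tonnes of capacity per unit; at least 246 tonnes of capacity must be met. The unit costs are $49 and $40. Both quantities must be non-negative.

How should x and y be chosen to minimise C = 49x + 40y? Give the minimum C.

x = 14, y = 18, minimum C = 1406

Extreme points and C = 49x + 40y:
  (0, 36) → C = 1440
  (41, 0) → C = 2009
  (14, 18) → C = 1406
The feasible region is unbounded (it extends along (0, 1), (1, 0)), but C strictly increases along every unbounded feasible direction, so there is no improving ray and the minimum is attained at a vertex.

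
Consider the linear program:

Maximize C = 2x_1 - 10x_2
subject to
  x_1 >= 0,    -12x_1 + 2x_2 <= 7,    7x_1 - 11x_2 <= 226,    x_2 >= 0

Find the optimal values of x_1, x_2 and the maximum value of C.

x_1 = 226/7, x_2 = 0, maximum C = 452/7

The feasible region is unbounded (it extends along (11, 7), (1, 6)), but C strictly decreases along every unbounded feasible direction, so there is no improving ray and the maximum is attained at a vertex.

The binding constraints are 7x_1 - 11x_2 = 226 and x_2 = 0.
Solving simultaneously gives x_1 = 226/7, x_2 = 0.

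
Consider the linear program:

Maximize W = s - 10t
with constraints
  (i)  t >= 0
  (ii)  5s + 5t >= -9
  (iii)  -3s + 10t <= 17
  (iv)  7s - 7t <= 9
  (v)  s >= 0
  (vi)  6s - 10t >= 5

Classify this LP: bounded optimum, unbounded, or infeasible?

Feasible corners and W = s - 10t:
  (9/7, 0) → W = 9/7
  (5/6, 0) → W = 5/6
  (55/28, 19/28) → W = -135/28
The feasible region has finitely many vertices and no improving ray; the maximum is 9/7 at (9/7, 0).

bounded optimum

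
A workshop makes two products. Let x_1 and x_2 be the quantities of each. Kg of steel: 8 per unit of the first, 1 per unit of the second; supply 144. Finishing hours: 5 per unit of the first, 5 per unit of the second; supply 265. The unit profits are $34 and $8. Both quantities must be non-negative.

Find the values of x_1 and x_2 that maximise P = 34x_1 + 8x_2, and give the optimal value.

Feasible corners and P = 34x_1 + 8x_2:
  (0, 0) → P = 0
  (0, 53) → P = 424
  (18, 0) → P = 612
  (13, 40) → P = 762

The optimum lies where 8x_1 + x_2 = 144 and 5x_1 + 5x_2 = 265.
Solving simultaneously gives x_1 = 13, x_2 = 40.

x_1 = 13, x_2 = 40, maximum P = 762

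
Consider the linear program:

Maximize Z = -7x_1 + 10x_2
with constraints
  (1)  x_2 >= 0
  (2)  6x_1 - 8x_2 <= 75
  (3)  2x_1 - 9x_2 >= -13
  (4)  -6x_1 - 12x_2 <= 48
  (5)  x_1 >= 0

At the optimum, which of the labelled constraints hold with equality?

(3) and (5)

Feasible corners and Z = -7x_1 + 10x_2:
  (25/2, 0) → Z = -175/2
  (0, 0) → Z = 0
  (41/2, 6) → Z = -167/2
  (0, 13/9) → Z = 130/9

The maximum is at (0, 13/9). Substituting into each constraint, equality holds for (3) and (5); the remaining constraints have slack.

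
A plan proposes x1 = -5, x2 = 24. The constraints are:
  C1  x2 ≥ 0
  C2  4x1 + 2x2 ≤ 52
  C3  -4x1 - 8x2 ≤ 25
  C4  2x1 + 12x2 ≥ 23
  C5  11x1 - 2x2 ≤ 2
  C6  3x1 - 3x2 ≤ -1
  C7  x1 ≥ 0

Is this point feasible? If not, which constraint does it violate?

Constraint C7: x1 = -5, which is not ≥ 0. All other constraints are satisfied.

not feasible — violates C7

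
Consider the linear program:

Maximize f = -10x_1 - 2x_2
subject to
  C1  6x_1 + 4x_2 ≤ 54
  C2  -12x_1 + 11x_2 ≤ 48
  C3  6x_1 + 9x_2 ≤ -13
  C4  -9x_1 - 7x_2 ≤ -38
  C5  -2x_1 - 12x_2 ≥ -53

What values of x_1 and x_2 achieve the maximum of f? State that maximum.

x_1 = 433/39, x_2 = -115/13, maximum f = -280/3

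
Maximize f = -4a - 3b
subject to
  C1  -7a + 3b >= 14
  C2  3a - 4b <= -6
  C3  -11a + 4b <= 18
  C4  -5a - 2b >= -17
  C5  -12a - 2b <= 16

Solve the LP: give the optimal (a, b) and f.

a = 2/5, b = 28/5, maximum f = -92/5

Corner points and f = -4a - 3b:
  (2/5, 28/5) → f = -92/5
  (23/29, 189/29) → f = -659/29
  (16/21, 277/42) → f = -137/6

The binding constraints are -7a + 3b = 14 and -11a + 4b = 18.
Solving simultaneously gives a = 2/5, b = 28/5.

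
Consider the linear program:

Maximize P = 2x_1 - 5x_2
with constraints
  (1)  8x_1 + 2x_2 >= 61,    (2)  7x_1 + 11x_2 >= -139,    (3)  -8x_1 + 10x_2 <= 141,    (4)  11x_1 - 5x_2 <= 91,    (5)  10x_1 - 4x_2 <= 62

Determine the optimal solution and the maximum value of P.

Extreme points and P = 2x_1 - 5x_2:
  (41/12, 101/6) → P = -232/3
  (92/13, 57/26) → P = 83/26
  (296/17, 953/34) → P = -3581/34

The binding constraints are 8x_1 + 2x_2 = 61 and 10x_1 - 4x_2 = 62.
Solving simultaneously gives x_1 = 92/13, x_2 = 57/26.

x_1 = 92/13, x_2 = 57/26, maximum P = 83/26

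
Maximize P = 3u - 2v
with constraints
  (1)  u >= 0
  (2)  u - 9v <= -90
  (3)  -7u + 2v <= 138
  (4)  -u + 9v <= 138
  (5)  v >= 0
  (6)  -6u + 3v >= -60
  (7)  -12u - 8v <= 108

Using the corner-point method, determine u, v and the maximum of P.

u = 270/17, v = 200/17, maximum P = 410/17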